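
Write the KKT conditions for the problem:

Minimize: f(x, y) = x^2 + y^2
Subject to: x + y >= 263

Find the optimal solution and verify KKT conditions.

KKT conditions for min x^2 + y^2 s.t. x + y >= 263:
Stationarity: 2x = mu, 2y = mu
So x = y = mu/2.
Complementary slackness: mu*(x + y - 263) = 0
Primal feasibility: x + y >= 263; dual feasibility: mu >= 0
If mu = 0 then x = y = 0, but 0 + 0 < 263 is infeasible, so the constraint is active.
Constraint active: x + y = 2*(mu/2) = 263 => mu = 263
x = y = 263/2, f = 69169/2
Verify: stationarity 2*(263/2) = 263 = mu; primal 263/2 + 263/2 = 263 >= 263; dual mu = 263 >= 0; complementary slackness 263*(263 - 263) = 0. All KKT conditions hold.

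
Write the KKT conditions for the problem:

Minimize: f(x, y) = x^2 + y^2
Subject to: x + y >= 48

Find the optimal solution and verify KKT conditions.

KKT conditions for min x^2 + y^2 s.t. x + y >= 48:
Stationarity: 2x = mu, 2y = mu
So x = y = mu/2.
Complementary slackness: mu*(x + y - 48) = 0
Primal feasibility: x + y >= 48; dual feasibility: mu >= 0
If mu = 0 then x = y = 0, but 0 + 0 < 48 is infeasible, so the constraint is active.
Constraint active: x + y = 2*(mu/2) = 48 => mu = 48
x = y = 24, f = 1152
Verify: stationarity 2*24 = 48 = mu; primal 24 + 24 = 48 >= 48; dual mu = 48 >= 0; complementary slackness 48*(48 - 48) = 0. All KKT conditions hold.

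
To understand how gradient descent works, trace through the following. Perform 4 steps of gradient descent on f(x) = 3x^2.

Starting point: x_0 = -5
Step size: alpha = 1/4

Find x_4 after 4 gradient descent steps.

f(x) = 3x^2, f'(x) = 6x + (0)
Step 1: f'(-5) = -30, x_1 = -5 - 1/4 * -30 = 5/2
Step 2: f'(5/2) = 15, x_2 = 5/2 - 1/4 * 15 = -5/4
Step 3: f'(-5/4) = -15/2, x_3 = -5/4 - 1/4 * -15/2 = 5/8
Step 4: f'(5/8) = 15/4, x_4 = 5/8 - 1/4 * 15/4 = -5/16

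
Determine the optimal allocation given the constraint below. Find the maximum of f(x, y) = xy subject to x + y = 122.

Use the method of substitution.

Substitute y = 122 - x into f(x,y) = xy:
g(x) = x(122 - x) = 122x - x^2
g'(x) = 122 - 2x = 0  =>  x = 61
y = 122 - 61 = 61
Maximum value = 61 * 61 = 3721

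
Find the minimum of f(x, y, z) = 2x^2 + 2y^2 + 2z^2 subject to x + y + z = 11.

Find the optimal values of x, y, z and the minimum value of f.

Using Lagrange multipliers on f = 2x^2 + 2y^2 + 2z^2 with constraint x + y + z = 11:
Conditions: 2*2*x = lambda, 2*2*y = lambda, 2*2*z = lambda
So x = lambda/4, y = lambda/4, z = lambda/4
Substituting into constraint: lambda * (3/4) = 11
lambda = 44/3
x = 11/3, y = 11/3, z = 11/3
Minimum value = 242/3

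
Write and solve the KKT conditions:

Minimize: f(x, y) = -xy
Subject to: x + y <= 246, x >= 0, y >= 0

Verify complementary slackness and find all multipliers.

Problem: min -xy s.t. x + y <= 246 (multiplier lambda), x >= 0 (mu_x), y >= 0 (mu_y)
KKT stationarity: -y + lambda - mu_x = 0, -x + lambda - mu_y = 0, with lambda, mu_x, mu_y >= 0
Complementary slackness: lambda*(x + y - 246) = 0, mu_x*x = 0, mu_y*y = 0
If lambda = 0: y = -mu_x <= 0 and x = -mu_y <= 0 force x = y = 0 with f = 0; but x = y = 123 is feasible with f = -15129 < 0, so this is not the minimum. Hence lambda > 0 and x + y = 246.
Try x > 0, y > 0 (so mu_x = mu_y = 0): y = lambda, x = lambda => x = y = lambda
x + y = 246 => 2*lambda = 246 => lambda = 123
x* = y* = 123 > 0, consistent with mu_x = mu_y = 0.
(Any feasible point with x = 0 or y = 0 has f = 0 > -15129, so the minimum is not on those boundaries.)
min(-xy) = -15129 (i.e. max xy = 15129)
Multipliers: lambda = 123, mu_x = 0, mu_y = 0
Complementary slackness: lambda*(x + y - 246) = 123*(123 + 123 - 246) = 0, mu_x*x = 0*123 = 0, mu_y*y = 0*123 = 0. Satisfied.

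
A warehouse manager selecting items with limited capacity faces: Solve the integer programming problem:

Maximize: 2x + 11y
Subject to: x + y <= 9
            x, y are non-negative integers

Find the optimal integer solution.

Objective: 2x + 11y, constraint: x + y <= 9
Coefficient of y is 11 > coefficient of x is 2, so allocate the entire budget to y.
Optimal: x = 0, y = 9, value = 99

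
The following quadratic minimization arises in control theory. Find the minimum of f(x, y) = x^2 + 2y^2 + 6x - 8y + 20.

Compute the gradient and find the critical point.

f(x,y) = x^2 + 2y^2 + 6x - 8y + 20
df/dx = 2x + (6) = 0  =>  x = -3
df/dy = 4y + (-8) = 0  =>  y = 2
f(-3, 2) = 1*(-3)^2 + 2*(2)^2 + 6*(-3) + -8*(2) + 20 = 3
Hessian is diagonal with entries 2, 4 > 0, so this is a minimum.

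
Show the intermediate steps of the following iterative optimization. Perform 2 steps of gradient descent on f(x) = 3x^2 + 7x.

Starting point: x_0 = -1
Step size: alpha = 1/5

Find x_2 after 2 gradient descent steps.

f(x) = 3x^2 + 7x, f'(x) = 6x + (7)
Step 1: f'(-1) = 1, x_1 = -1 - 1/5 * 1 = -6/5
Step 2: f'(-6/5) = -1/5, x_2 = -6/5 - 1/5 * -1/5 = -29/25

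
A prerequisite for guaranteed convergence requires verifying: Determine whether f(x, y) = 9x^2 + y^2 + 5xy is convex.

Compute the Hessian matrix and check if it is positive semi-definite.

f(x,y) = 9x^2 + y^2 + 5xy
Hessian H = [[18, 5], [5, 2]]
trace(H) = 20, det(H) = 11
Eigenvalues: (20 +/- sqrt(356)) / 2 = 19.43, 0.566
Since both eigenvalues > 0, f is convex.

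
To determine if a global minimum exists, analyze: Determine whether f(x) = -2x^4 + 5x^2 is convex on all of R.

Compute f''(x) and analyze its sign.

f(x) = -2x^4 + 5x^2
f'(x) = -8x^3 + 10x
f''(x) = -24x^2 + 10
f''(x) = -24x^2 + 10 -> -inf as |x| -> inf
Therefore, f is not globally convex on R.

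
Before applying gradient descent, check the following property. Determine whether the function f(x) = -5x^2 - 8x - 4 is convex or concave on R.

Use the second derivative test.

f(x) = -5x^2 - 8x - 4
f'(x) = -10x - 8
f''(x) = -10
Since f''(x) = -10 < 0 for all x, f is concave on R.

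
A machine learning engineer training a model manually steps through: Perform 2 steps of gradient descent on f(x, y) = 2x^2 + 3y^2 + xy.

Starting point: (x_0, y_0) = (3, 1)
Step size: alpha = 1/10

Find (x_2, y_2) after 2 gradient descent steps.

f(x,y) = 2x^2 + 3y^2 + xy
grad_x = 4x + 1y, grad_y = 6y + 1x
Step 1: grad = (13, 9), (17/10, 1/10)
Step 2: grad = (69/10, 23/10), (101/100, -13/100)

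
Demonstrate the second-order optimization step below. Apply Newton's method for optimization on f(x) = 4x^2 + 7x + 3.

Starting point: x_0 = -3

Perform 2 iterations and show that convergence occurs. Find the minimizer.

f(x) = 4x^2 + 7x + 3, f'(x) = 8x + (7), f''(x) = 8
Step 1: f'(-3) = -17, x_1 = -3 - -17/8 = -7/8
Step 2: f'(-7/8) = 0, x_2 = -7/8 (converged)
Newton's method converges in 1 step for quadratics.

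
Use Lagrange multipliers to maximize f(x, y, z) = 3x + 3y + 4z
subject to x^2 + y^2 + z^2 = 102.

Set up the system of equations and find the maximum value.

Lagrange conditions: 3 = 2*lambda*x, 3 = 2*lambda*y, 4 = 2*lambda*z
So x:3 = y:3 = z:4, i.e. x = 3t, y = 3t, z = 4t
Constraint: t^2*(3^2 + 3^2 + 4^2) = 102
  t^2 * 34 = 102  =>  t = sqrt(3)
Maximum = 3*3t + 3*3t + 4*4t = 34*sqrt(3) = sqrt(3468)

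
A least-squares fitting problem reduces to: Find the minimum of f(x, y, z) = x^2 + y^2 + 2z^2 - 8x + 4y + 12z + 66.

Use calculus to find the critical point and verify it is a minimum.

f(x,y,z) = x^2 + y^2 + 2z^2 - 8x + 4y + 12z + 66
df/dx = 2x + (-8) = 0 => x = 4
df/dy = 2y + (4) = 0 => y = -2
df/dz = 4z + (12) = 0 => z = -3
f(4,-2,-3) = 1*(4)^2 + 1*(-2)^2 + 2*(-3)^2 + -8*(4) + 4*(-2) + 12*(-3) + 66 = 28
Hessian is diagonal with entries 2, 2, 4 > 0, confirmed minimum.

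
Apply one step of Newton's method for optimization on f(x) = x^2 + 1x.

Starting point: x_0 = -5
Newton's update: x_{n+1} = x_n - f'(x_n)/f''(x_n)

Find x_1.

f(x) = x^2 + 1x
f'(x) = 2x + (1), f''(x) = 2
Newton step: x_1 = x_0 - f'(x_0)/f''(x_0)
f'(-5) = -9
x_1 = -5 - -9/2 = -1/2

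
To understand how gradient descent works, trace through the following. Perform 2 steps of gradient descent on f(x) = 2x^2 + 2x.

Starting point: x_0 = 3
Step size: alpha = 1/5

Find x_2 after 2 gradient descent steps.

f(x) = 2x^2 + 2x, f'(x) = 4x + (2)
Step 1: f'(3) = 14, x_1 = 3 - 1/5 * 14 = 1/5
Step 2: f'(1/5) = 14/5, x_2 = 1/5 - 1/5 * 14/5 = -9/25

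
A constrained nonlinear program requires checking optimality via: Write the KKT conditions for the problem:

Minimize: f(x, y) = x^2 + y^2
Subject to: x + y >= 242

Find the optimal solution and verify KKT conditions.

KKT conditions for min x^2 + y^2 s.t. x + y >= 242:
Stationarity: 2x = mu, 2y = mu
So x = y = mu/2.
Complementary slackness: mu*(x + y - 242) = 0
Primal feasibility: x + y >= 242; dual feasibility: mu >= 0
If mu = 0 then x = y = 0, but 0 + 0 < 242 is infeasible, so the constraint is active.
Constraint active: x + y = 2*(mu/2) = 242 => mu = 242
x = y = 121, f = 29282
Verify: stationarity 2*121 = 242 = mu; primal 121 + 121 = 242 >= 242; dual mu = 242 >= 0; complementary slackness 242*(242 - 242) = 0. All KKT conditions hold.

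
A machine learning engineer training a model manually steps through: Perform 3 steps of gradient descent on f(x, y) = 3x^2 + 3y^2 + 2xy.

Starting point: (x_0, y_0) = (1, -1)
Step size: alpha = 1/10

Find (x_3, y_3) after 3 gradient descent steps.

f(x,y) = 3x^2 + 3y^2 + 2xy
grad_x = 6x + 2y, grad_y = 6y + 2x
Step 1: grad = (4, -4), (3/5, -3/5)
Step 2: grad = (12/5, -12/5), (9/25, -9/25)
Step 3: grad = (36/25, -36/25), (27/125, -27/125)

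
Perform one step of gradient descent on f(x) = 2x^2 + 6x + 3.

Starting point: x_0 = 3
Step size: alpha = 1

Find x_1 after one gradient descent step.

f(x) = 2x^2 + 6x + 3
f'(x) = 4x + 6
f'(3) = 4*3 + (6) = 18
x_1 = x_0 - alpha * f'(x_0) = 3 - 1 * 18 = -15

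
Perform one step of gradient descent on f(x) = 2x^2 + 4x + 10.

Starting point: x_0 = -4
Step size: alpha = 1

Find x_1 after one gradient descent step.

f(x) = 2x^2 + 4x + 10
f'(x) = 4x + 4
f'(-4) = 4*-4 + (4) = -12
x_1 = x_0 - alpha * f'(x_0) = -4 - 1 * -12 = 8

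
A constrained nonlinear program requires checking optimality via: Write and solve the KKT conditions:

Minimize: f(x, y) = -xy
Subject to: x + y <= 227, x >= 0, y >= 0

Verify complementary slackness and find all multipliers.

Problem: min -xy s.t. x + y <= 227 (multiplier lambda), x >= 0 (mu_x), y >= 0 (mu_y)
KKT stationarity: -y + lambda - mu_x = 0, -x + lambda - mu_y = 0, with lambda, mu_x, mu_y >= 0
Complementary slackness: lambda*(x + y - 227) = 0, mu_x*x = 0, mu_y*y = 0
If lambda = 0: y = -mu_x <= 0 and x = -mu_y <= 0 force x = y = 0 with f = 0; but x = y = 227/2 is feasible with f = -51529/4 < 0, so this is not the minimum. Hence lambda > 0 and x + y = 227.
Try x > 0, y > 0 (so mu_x = mu_y = 0): y = lambda, x = lambda => x = y = lambda
x + y = 227 => 2*lambda = 227 => lambda = 227/2
x* = y* = 227/2 > 0, consistent with mu_x = mu_y = 0.
(Any feasible point with x = 0 or y = 0 has f = 0 > -51529/4, so the minimum is not on those boundaries.)
min(-xy) = -51529/4 (i.e. max xy = 51529/4)
Multipliers: lambda = 227/2, mu_x = 0, mu_y = 0
Complementary slackness: lambda*(x + y - 227) = 227/2*(227/2 + 227/2 - 227) = 0, mu_x*x = 0*227/2 = 0, mu_y*y = 0*227/2 = 0. Satisfied.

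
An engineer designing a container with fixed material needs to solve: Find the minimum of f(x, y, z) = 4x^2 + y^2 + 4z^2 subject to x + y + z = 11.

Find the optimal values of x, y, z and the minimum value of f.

Using Lagrange multipliers on f = 4x^2 + y^2 + 4z^2 with constraint x + y + z = 11:
Conditions: 2*4*x = lambda, 2*1*y = lambda, 2*4*z = lambda
So x = lambda/8, y = lambda/2, z = lambda/8
Substituting into constraint: lambda * (3/4) = 11
lambda = 44/3
x = 11/6, y = 22/3, z = 11/6
Minimum value = 242/3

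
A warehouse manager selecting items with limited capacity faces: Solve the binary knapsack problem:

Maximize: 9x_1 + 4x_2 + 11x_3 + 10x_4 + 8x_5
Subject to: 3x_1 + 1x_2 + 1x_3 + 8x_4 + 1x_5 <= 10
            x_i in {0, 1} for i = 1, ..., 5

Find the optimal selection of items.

Items: item 1 (v=9, w=3), item 2 (v=4, w=1), item 3 (v=11, w=1), item 4 (v=10, w=8), item 5 (v=8, w=1)
Capacity: 10
Checking all 32 subsets (w = total weight, v = total value):
  {}: w = 0, v = 0
  {1}: w = 3, v = 9
  {2}: w = 1, v = 4
  {3}: w = 1, v = 11
  {4}: w = 8, v = 10
  {5}: w = 1, v = 8
  {1, 2}: w = 4, v = 13
  {1, 3}: w = 4, v = 20
  {1, 4}: w = 11 > 10, infeasible
  {1, 5}: w = 4, v = 17
  {2, 3}: w = 2, v = 15
  {2, 4}: w = 9, v = 14
  {2, 5}: w = 2, v = 12
  {3, 4}: w = 9, v = 21
  {3, 5}: w = 2, v = 19
  {4, 5}: w = 9, v = 18
  {1, 2, 3}: w = 5, v = 24
  {1, 2, 4}: w = 12 > 10, infeasible
  {1, 2, 5}: w = 5, v = 21
  {1, 3, 4}: w = 12 > 10, infeasible
  {1, 3, 5}: w = 5, v = 28
  {1, 4, 5}: w = 12 > 10, infeasible
  {2, 3, 4}: w = 10, v = 25
  {2, 3, 5}: w = 3, v = 23
  {2, 4, 5}: w = 10, v = 22
  {3, 4, 5}: w = 10, v = 29
  {1, 2, 3, 4}: w = 13 > 10, infeasible
  {1, 2, 3, 5}: w = 6, v = 32
  {1, 2, 4, 5}: w = 13 > 10, infeasible
  {1, 3, 4, 5}: w = 13 > 10, infeasible
  {2, 3, 4, 5}: w = 11 > 10, infeasible
  {1, 2, 3, 4, 5}: w = 14 > 10, infeasible
Best feasible subset: items [1, 2, 3, 5]
Total weight: 6 <= 10, total value: 32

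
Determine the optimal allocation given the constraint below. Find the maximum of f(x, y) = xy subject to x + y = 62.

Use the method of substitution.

Substitute y = 62 - x into f(x,y) = xy:
g(x) = x(62 - x) = 62x - x^2
g'(x) = 62 - 2x = 0  =>  x = 31
y = 62 - 31 = 31
Maximum value = 31 * 31 = 961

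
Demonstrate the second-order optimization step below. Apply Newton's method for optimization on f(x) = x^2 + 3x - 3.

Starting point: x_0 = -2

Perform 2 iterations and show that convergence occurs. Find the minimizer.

f(x) = x^2 + 3x - 3, f'(x) = 2x + (3), f''(x) = 2
Step 1: f'(-2) = -1, x_1 = -2 - -1/2 = -3/2
Step 2: f'(-3/2) = 0, x_2 = -3/2 (converged)
Newton's method converges in 1 step for quadratics.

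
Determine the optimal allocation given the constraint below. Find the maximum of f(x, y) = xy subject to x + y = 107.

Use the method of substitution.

Substitute y = 107 - x into f(x,y) = xy:
g(x) = x(107 - x) = 107x - x^2
g'(x) = 107 - 2x = 0  =>  x = 107/2
y = 107 - 107/2 = 107/2
Maximum value = (107/2) * (107/2) = 11449/4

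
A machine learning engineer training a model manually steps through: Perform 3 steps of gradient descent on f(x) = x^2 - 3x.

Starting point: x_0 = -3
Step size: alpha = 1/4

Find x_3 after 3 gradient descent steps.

f(x) = x^2 - 3x, f'(x) = 2x + (-3)
Step 1: f'(-3) = -9, x_1 = -3 - 1/4 * -9 = -3/4
Step 2: f'(-3/4) = -9/2, x_2 = -3/4 - 1/4 * -9/2 = 3/8
Step 3: f'(3/8) = -9/4, x_3 = 3/8 - 1/4 * -9/4 = 15/16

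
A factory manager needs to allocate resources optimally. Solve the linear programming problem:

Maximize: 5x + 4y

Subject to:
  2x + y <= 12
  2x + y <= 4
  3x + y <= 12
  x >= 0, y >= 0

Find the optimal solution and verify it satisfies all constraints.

Feasible vertices: (0, 0), (0, 4), (2, 0)
Objective 5x + 4y at each vertex:
  (0, 0): 0
  (0, 4): 16
  (2, 0): 10
Maximum is 16 at (0, 4).
Verify constraints at (x, y) = (0, 4):
  2*0 + 1*4 = 4 <= 12
  2*0 + 1*4 = 4 <= 4 (active)
  3*0 + 1*4 = 4 <= 12
  x = 0 >= 0, y = 4 >= 0. All constraints satisfied.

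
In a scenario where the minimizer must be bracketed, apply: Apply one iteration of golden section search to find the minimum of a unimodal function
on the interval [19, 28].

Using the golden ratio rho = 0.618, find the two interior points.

Golden section search on [19, 28].
Golden ratio rho = 0.618 (approx).
Interior points:
  x_1 = 19 + (1-0.618)*9 = 22.4380
  x_2 = 19 + 0.618*9 = 24.5620
Compare f(x_1) and f(x_2) to determine which subinterval to keep.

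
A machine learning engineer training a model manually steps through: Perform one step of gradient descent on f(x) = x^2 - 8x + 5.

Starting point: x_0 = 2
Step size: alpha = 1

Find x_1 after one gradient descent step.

f(x) = x^2 - 8x + 5
f'(x) = 2x - 8
f'(2) = 2*2 + (-8) = -4
x_1 = x_0 - alpha * f'(x_0) = 2 - 1 * -4 = 6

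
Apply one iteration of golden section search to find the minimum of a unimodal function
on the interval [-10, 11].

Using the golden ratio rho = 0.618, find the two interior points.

Golden section search on [-10, 11].
Golden ratio rho = 0.618 (approx).
Interior points:
  x_1 = -10 + (1-0.618)*21 = -1.9780
  x_2 = -10 + 0.618*21 = 2.9780
Compare f(x_1) and f(x_2) to determine which subinterval to keep.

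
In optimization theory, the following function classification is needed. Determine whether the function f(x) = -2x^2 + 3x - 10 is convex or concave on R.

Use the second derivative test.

f(x) = -2x^2 + 3x - 10
f'(x) = -4x + 3
f''(x) = -4
Since f''(x) = -4 < 0 for all x, f is concave on R.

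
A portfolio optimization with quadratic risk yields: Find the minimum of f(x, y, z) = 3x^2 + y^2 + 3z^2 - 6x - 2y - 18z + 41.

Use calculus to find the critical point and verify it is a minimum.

f(x,y,z) = 3x^2 + y^2 + 3z^2 - 6x - 2y - 18z + 41
df/dx = 6x + (-6) = 0 => x = 1
df/dy = 2y + (-2) = 0 => y = 1
df/dz = 6z + (-18) = 0 => z = 3
f(1,1,3) = 3*(1)^2 + 1*(1)^2 + 3*(3)^2 + -6*(1) + -2*(1) + -18*(3) + 41 = 10
Hessian is diagonal with entries 6, 2, 6 > 0, confirmed minimum.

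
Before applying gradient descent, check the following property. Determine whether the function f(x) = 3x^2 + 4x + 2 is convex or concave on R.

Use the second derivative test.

f(x) = 3x^2 + 4x + 2
f'(x) = 6x + 4
f''(x) = 6
Since f''(x) = 6 > 0 for all x, f is convex on R.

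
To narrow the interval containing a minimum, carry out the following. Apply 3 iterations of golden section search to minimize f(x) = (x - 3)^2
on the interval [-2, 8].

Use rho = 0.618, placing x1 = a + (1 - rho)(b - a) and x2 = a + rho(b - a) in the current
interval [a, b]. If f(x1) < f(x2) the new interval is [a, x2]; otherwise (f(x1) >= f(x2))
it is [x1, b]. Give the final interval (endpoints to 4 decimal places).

Golden section search for min of f(x) = (x - 3)^2 on [-2, 8].
Each step: x1 = a + (1 - rho)(b - a), x2 = a + rho(b - a); if f(x1) < f(x2) keep [a, x2], otherwise keep [x1, b].
Step 1: [-2.0000, 8.0000], x1=1.8200 (f=1.3924), x2=4.1800 (f=1.3924); f(x1) = f(x2) (tie, not '<') => keep [1.8200, 8.0000]
Step 2: [1.8200, 8.0000], x1=4.1808 (f=1.3942), x2=5.6392 (f=6.9656); f(x1) < f(x2) => keep [1.8200, 5.6392]
Step 3: [1.8200, 5.6392], x1=3.2789 (f=0.0778), x2=4.1803 (f=1.3931); f(x1) < f(x2) => keep [1.8200, 4.1803]
Final interval: [1.8200, 4.1803]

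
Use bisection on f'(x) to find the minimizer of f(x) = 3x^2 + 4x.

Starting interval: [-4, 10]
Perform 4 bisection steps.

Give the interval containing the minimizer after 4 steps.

Finding critical point of f(x) = 3x^2 + 4x using bisection on f'(x) = 6x + 4.
f'(x) = 0 when x = -2/3.
Starting interval: [-4, 10]
Step 1: mid = 3, f'(mid) = 22, new interval = [-4, 3]
Step 2: mid = -1/2, f'(mid) = 1, new interval = [-4, -1/2]
Step 3: mid = -9/4, f'(mid) = -19/2, new interval = [-9/4, -1/2]
Step 4: mid = -11/8, f'(mid) = -17/4, new interval = [-11/8, -1/2]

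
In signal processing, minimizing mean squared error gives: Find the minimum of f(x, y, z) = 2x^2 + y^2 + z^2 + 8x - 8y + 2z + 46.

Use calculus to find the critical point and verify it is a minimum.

f(x,y,z) = 2x^2 + y^2 + z^2 + 8x - 8y + 2z + 46
df/dx = 4x + (8) = 0 => x = -2
df/dy = 2y + (-8) = 0 => y = 4
df/dz = 2z + (2) = 0 => z = -1
f(-2,4,-1) = 2*(-2)^2 + 1*(4)^2 + 1*(-1)^2 + 8*(-2) + -8*(4) + 2*(-1) + 46 = 21
Hessian is diagonal with entries 4, 2, 2 > 0, confirmed minimum.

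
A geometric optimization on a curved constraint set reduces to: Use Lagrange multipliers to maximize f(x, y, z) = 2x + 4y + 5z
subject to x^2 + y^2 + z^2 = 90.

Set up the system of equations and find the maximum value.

Lagrange conditions: 2 = 2*lambda*x, 4 = 2*lambda*y, 5 = 2*lambda*z
So x:2 = y:4 = z:5, i.e. x = 2t, y = 4t, z = 5t
Constraint: t^2*(2^2 + 4^2 + 5^2) = 90
  t^2 * 45 = 90  =>  t = sqrt(2)
Maximum = 2*2t + 4*4t + 5*5t = 45*sqrt(2) = sqrt(4050)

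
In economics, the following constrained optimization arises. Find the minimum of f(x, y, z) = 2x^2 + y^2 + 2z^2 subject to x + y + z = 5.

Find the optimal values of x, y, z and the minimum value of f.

Using Lagrange multipliers on f = 2x^2 + y^2 + 2z^2 with constraint x + y + z = 5:
Conditions: 2*2*x = lambda, 2*1*y = lambda, 2*2*z = lambda
So x = lambda/4, y = lambda/2, z = lambda/4
Substituting into constraint: lambda * (1) = 5
lambda = 5
x = 5/4, y = 5/2, z = 5/4
Minimum value = 25/2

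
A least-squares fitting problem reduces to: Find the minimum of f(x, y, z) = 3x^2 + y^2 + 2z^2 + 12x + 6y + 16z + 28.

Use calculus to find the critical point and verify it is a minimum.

f(x,y,z) = 3x^2 + y^2 + 2z^2 + 12x + 6y + 16z + 28
df/dx = 6x + (12) = 0 => x = -2
df/dy = 2y + (6) = 0 => y = -3
df/dz = 4z + (16) = 0 => z = -4
f(-2,-3,-4) = 3*(-2)^2 + 1*(-3)^2 + 2*(-4)^2 + 12*(-2) + 6*(-3) + 16*(-4) + 28 = -25
Hessian is diagonal with entries 6, 2, 4 > 0, confirmed minimum.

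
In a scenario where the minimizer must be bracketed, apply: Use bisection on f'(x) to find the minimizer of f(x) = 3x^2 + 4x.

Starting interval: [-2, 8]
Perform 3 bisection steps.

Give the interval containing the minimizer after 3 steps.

Finding critical point of f(x) = 3x^2 + 4x using bisection on f'(x) = 6x + 4.
f'(x) = 0 when x = -2/3.
Starting interval: [-2, 8]
Step 1: mid = 3, f'(mid) = 22, new interval = [-2, 3]
Step 2: mid = 1/2, f'(mid) = 7, new interval = [-2, 1/2]
Step 3: mid = -3/4, f'(mid) = -1/2, new interval = [-3/4, 1/2]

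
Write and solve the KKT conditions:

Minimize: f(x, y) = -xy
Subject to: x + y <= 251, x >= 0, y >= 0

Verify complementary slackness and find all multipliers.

Problem: min -xy s.t. x + y <= 251 (multiplier lambda), x >= 0 (mu_x), y >= 0 (mu_y)
KKT stationarity: -y + lambda - mu_x = 0, -x + lambda - mu_y = 0, with lambda, mu_x, mu_y >= 0
Complementary slackness: lambda*(x + y - 251) = 0, mu_x*x = 0, mu_y*y = 0
If lambda = 0: y = -mu_x <= 0 and x = -mu_y <= 0 force x = y = 0 with f = 0; but x = y = 251/2 is feasible with f = -63001/4 < 0, so this is not the minimum. Hence lambda > 0 and x + y = 251.
Try x > 0, y > 0 (so mu_x = mu_y = 0): y = lambda, x = lambda => x = y = lambda
x + y = 251 => 2*lambda = 251 => lambda = 251/2
x* = y* = 251/2 > 0, consistent with mu_x = mu_y = 0.
(Any feasible point with x = 0 or y = 0 has f = 0 > -63001/4, so the minimum is not on those boundaries.)
min(-xy) = -63001/4 (i.e. max xy = 63001/4)
Multipliers: lambda = 251/2, mu_x = 0, mu_y = 0
Complementary slackness: lambda*(x + y - 251) = 251/2*(251/2 + 251/2 - 251) = 0, mu_x*x = 0*251/2 = 0, mu_y*y = 0*251/2 = 0. Satisfied.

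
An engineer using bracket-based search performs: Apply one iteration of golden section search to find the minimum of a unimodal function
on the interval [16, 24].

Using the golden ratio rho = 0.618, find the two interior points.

Golden section search on [16, 24].
Golden ratio rho = 0.618 (approx).
Interior points:
  x_1 = 16 + (1-0.618)*8 = 19.0560
  x_2 = 16 + 0.618*8 = 20.9440
Compare f(x_1) and f(x_2) to determine which subinterval to keep.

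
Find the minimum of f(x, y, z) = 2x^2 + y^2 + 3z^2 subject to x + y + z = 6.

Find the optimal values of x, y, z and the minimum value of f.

Using Lagrange multipliers on f = 2x^2 + y^2 + 3z^2 with constraint x + y + z = 6:
Conditions: 2*2*x = lambda, 2*1*y = lambda, 2*3*z = lambda
So x = lambda/4, y = lambda/2, z = lambda/6
Substituting into constraint: lambda * (11/12) = 6
lambda = 72/11
x = 18/11, y = 36/11, z = 12/11
Minimum value = 216/11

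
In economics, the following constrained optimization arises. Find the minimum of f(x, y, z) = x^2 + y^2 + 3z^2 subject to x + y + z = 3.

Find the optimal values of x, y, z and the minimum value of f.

Using Lagrange multipliers on f = x^2 + y^2 + 3z^2 with constraint x + y + z = 3:
Conditions: 2*1*x = lambda, 2*1*y = lambda, 2*3*z = lambda
So x = lambda/2, y = lambda/2, z = lambda/6
Substituting into constraint: lambda * (7/6) = 3
lambda = 18/7
x = 9/7, y = 9/7, z = 3/7
Minimum value = 27/7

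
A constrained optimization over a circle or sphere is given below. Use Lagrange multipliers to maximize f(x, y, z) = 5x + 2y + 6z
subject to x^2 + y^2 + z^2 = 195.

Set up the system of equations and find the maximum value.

Lagrange conditions: 5 = 2*lambda*x, 2 = 2*lambda*y, 6 = 2*lambda*z
So x:5 = y:2 = z:6, i.e. x = 5t, y = 2t, z = 6t
Constraint: t^2*(5^2 + 2^2 + 6^2) = 195
  t^2 * 65 = 195  =>  t = sqrt(3)
Maximum = 5*5t + 2*2t + 6*6t = 65*sqrt(3) = sqrt(12675)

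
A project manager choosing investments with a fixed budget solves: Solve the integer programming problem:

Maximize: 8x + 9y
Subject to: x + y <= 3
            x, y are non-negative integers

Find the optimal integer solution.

Objective: 8x + 9y, constraint: x + y <= 3
Coefficient of y is 9 > coefficient of x is 8, so allocate the entire budget to y.
Optimal: x = 0, y = 3, value = 27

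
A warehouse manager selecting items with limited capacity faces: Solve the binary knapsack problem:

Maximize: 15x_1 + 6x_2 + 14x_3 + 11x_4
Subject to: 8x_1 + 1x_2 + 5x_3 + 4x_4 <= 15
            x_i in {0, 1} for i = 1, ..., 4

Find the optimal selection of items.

Items: item 1 (v=15, w=8), item 2 (v=6, w=1), item 3 (v=14, w=5), item 4 (v=11, w=4)
Capacity: 15
Checking all 16 subsets (w = total weight, v = total value):
  {}: w = 0, v = 0
  {1}: w = 8, v = 15
  {2}: w = 1, v = 6
  {3}: w = 5, v = 14
  {4}: w = 4, v = 11
  {1, 2}: w = 9, v = 21
  {1, 3}: w = 13, v = 29
  {1, 4}: w = 12, v = 26
  {2, 3}: w = 6, v = 20
  {2, 4}: w = 5, v = 17
  {3, 4}: w = 9, v = 25
  {1, 2, 3}: w = 14, v = 35
  {1, 2, 4}: w = 13, v = 32
  {1, 3, 4}: w = 17 > 15, infeasible
  {2, 3, 4}: w = 10, v = 31
  {1, 2, 3, 4}: w = 18 > 15, infeasible
Best feasible subset: items [1, 2, 3]
Total weight: 14 <= 15, total value: 35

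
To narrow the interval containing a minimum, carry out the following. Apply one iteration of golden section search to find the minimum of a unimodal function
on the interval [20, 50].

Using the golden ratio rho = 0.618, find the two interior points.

Golden section search on [20, 50].
Golden ratio rho = 0.618 (approx).
Interior points:
  x_1 = 20 + (1-0.618)*30 = 31.4600
  x_2 = 20 + 0.618*30 = 38.5400
Compare f(x_1) and f(x_2) to determine which subinterval to keep.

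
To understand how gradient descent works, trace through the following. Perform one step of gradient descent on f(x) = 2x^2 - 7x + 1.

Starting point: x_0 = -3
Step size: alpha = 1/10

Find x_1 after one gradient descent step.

f(x) = 2x^2 - 7x + 1
f'(x) = 4x - 7
f'(-3) = 4*-3 + (-7) = -19
x_1 = x_0 - alpha * f'(x_0) = -3 - 1/10 * -19 = -11/10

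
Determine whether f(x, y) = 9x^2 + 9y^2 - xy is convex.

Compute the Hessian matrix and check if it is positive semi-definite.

f(x,y) = 9x^2 + 9y^2 - xy
Hessian H = [[18, -1], [-1, 18]]
trace(H) = 36, det(H) = 323
Eigenvalues: (36 +/- sqrt(4)) / 2 = 19, 17
Since both eigenvalues > 0, f is convex.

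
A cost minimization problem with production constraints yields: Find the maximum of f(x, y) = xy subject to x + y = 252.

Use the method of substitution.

Substitute y = 252 - x into f(x,y) = xy:
g(x) = x(252 - x) = 252x - x^2
g'(x) = 252 - 2x = 0  =>  x = 126
y = 252 - 126 = 126
Maximum value = 126 * 126 = 15876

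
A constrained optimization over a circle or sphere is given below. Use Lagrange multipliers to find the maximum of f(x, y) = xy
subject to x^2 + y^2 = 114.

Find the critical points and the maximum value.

Lagrange conditions: y = 2*lambda*x and x = 2*lambda*y
If x = 0 then y = 0, violating the constraint, so x, y != 0.
Dividing: y/x = x/y => x^2 = y^2 => y = x or y = -x
Constraint: 2x^2 = 114 => x^2 = 57 => x = +/-sqrt(57)
Critical points: (sqrt(57), sqrt(57)), (-sqrt(57), -sqrt(57)), (sqrt(57), -sqrt(57)), (-sqrt(57), sqrt(57))
  y = x:  xy = x^2 = 57  at (sqrt(57), sqrt(57)) and (-sqrt(57), -sqrt(57))
  y = -x: xy = -x^2 = -57 at (sqrt(57), -sqrt(57)) and (-sqrt(57), sqrt(57))
Maximum xy = 57 at (sqrt(57), sqrt(57)) and (-sqrt(57), -sqrt(57))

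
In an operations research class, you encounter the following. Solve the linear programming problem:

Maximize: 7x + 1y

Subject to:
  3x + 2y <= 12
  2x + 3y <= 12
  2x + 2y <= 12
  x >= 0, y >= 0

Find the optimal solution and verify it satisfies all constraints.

Feasible vertices: (0, 0), (0, 4), (12/5, 12/5), (4, 0)
Objective 7x + 1y at each vertex:
  (0, 0): 0
  (0, 4): 4
  (12/5, 12/5): 96/5
  (4, 0): 28
Maximum is 28 at (4, 0).
Verify constraints at (x, y) = (4, 0):
  3*4 + 2*0 = 12 <= 12 (active)
  2*4 + 3*0 = 8 <= 12
  2*4 + 2*0 = 8 <= 12
  x = 4 >= 0, y = 0 >= 0. All constraints satisfied.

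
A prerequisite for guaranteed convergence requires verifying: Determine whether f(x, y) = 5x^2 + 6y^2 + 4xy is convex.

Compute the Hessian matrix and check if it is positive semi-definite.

f(x,y) = 5x^2 + 6y^2 + 4xy
Hessian H = [[10, 4], [4, 12]]
trace(H) = 22, det(H) = 104
Eigenvalues: (22 +/- sqrt(68)) / 2 = 15.12, 6.877
Since both eigenvalues > 0, f is convex.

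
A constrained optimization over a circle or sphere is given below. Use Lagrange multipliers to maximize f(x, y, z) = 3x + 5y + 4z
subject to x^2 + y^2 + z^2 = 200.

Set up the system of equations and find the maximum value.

Lagrange conditions: 3 = 2*lambda*x, 5 = 2*lambda*y, 4 = 2*lambda*z
So x:3 = y:5 = z:4, i.e. x = 3t, y = 5t, z = 4t
Constraint: t^2*(3^2 + 5^2 + 4^2) = 200
  t^2 * 50 = 200  =>  t = sqrt(4)
Maximum = 3*3t + 5*5t + 4*4t = 50*sqrt(4) = 100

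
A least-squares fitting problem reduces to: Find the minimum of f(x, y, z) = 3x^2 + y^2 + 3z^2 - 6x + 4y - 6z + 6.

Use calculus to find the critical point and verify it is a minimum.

f(x,y,z) = 3x^2 + y^2 + 3z^2 - 6x + 4y - 6z + 6
df/dx = 6x + (-6) = 0 => x = 1
df/dy = 2y + (4) = 0 => y = -2
df/dz = 6z + (-6) = 0 => z = 1
f(1,-2,1) = 3*(1)^2 + 1*(-2)^2 + 3*(1)^2 + -6*(1) + 4*(-2) + -6*(1) + 6 = -4
Hessian is diagonal with entries 6, 2, 6 > 0, confirmed minimum.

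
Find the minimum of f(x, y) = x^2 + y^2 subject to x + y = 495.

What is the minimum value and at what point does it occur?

Substitute y = 495 - x into f(x,y) = x^2 + y^2:
g(x) = x^2 + (495 - x)^2 = 2x^2 - 990x + 245025
g'(x) = 4x - 990 = 0  =>  x = 495/2
y = 495 - 495/2 = 495/2
Minimum value = (495/2)^2 + (495/2)^2 = 245025/2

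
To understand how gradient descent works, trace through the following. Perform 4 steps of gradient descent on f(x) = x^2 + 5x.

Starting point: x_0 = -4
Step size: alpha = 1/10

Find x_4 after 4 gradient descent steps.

f(x) = x^2 + 5x, f'(x) = 2x + (5)
Step 1: f'(-4) = -3, x_1 = -4 - 1/10 * -3 = -37/10
Step 2: f'(-37/10) = -12/5, x_2 = -37/10 - 1/10 * -12/5 = -173/50
Step 3: f'(-173/50) = -48/25, x_3 = -173/50 - 1/10 * -48/25 = -817/250
Step 4: f'(-817/250) = -192/125, x_4 = -817/250 - 1/10 * -192/125 = -3893/1250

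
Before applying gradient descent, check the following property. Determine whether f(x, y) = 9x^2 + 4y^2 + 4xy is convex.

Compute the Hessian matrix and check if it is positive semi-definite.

f(x,y) = 9x^2 + 4y^2 + 4xy
Hessian H = [[18, 4], [4, 8]]
trace(H) = 26, det(H) = 128
Eigenvalues: (26 +/- sqrt(164)) / 2 = 19.4, 6.597
Since both eigenvalues > 0, f is convex.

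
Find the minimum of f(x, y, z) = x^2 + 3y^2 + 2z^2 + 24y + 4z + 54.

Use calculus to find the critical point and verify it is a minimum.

f(x,y,z) = x^2 + 3y^2 + 2z^2 + 24y + 4z + 54
df/dx = 2x + (0) = 0 => x = 0
df/dy = 6y + (24) = 0 => y = -4
df/dz = 4z + (4) = 0 => z = -1
f(0,-4,-1) = 1*(0)^2 + 3*(-4)^2 + 2*(-1)^2 + 24*(-4) + 4*(-1) + 54 = 4
Hessian is diagonal with entries 2, 6, 4 > 0, confirmed minimum.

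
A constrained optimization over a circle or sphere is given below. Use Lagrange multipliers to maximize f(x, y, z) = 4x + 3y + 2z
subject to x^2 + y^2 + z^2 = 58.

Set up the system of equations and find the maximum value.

Lagrange conditions: 4 = 2*lambda*x, 3 = 2*lambda*y, 2 = 2*lambda*z
So x:4 = y:3 = z:2, i.e. x = 4t, y = 3t, z = 2t
Constraint: t^2*(4^2 + 3^2 + 2^2) = 58
  t^2 * 29 = 58  =>  t = sqrt(2)
Maximum = 4*4t + 3*3t + 2*2t = 29*sqrt(2) = sqrt(1682)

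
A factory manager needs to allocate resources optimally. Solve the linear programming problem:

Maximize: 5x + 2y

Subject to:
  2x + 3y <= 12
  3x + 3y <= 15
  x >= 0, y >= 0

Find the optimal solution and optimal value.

Feasible vertices: (0, 0), (0, 4), (3, 2), (5, 0)
Objective 5x + 2y at each:
  (0, 0): 0
  (0, 4): 8
  (3, 2): 19
  (5, 0): 25
Maximum is 25 at (5, 0).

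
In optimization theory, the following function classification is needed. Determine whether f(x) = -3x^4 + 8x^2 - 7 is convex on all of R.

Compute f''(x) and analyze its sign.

f(x) = -3x^4 + 8x^2 - 7
f'(x) = -12x^3 + 16x
f''(x) = -36x^2 + 16
f''(x) = -36x^2 + 16 -> -inf as |x| -> inf
Therefore, f is not globally convex on R.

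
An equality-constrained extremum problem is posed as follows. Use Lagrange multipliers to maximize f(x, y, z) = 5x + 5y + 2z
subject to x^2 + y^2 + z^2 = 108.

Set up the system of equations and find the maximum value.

Lagrange conditions: 5 = 2*lambda*x, 5 = 2*lambda*y, 2 = 2*lambda*z
So x:5 = y:5 = z:2, i.e. x = 5t, y = 5t, z = 2t
Constraint: t^2*(5^2 + 5^2 + 2^2) = 108
  t^2 * 54 = 108  =>  t = sqrt(2)
Maximum = 5*5t + 5*5t + 2*2t = 54*sqrt(2) = sqrt(5832)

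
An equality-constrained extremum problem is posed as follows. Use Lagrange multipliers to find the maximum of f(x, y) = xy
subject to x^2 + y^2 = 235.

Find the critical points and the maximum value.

Lagrange conditions: y = 2*lambda*x and x = 2*lambda*y
If x = 0 then y = 0, violating the constraint, so x, y != 0.
Dividing: y/x = x/y => x^2 = y^2 => y = x or y = -x
Constraint: 2x^2 = 235 => x^2 = 235/2 => x = +/-sqrt(235/2)
Critical points: (sqrt(235/2), sqrt(235/2)), (-sqrt(235/2), -sqrt(235/2)), (sqrt(235/2), -sqrt(235/2)), (-sqrt(235/2), sqrt(235/2))
  y = x:  xy = x^2 = 235/2  at (sqrt(235/2), sqrt(235/2)) and (-sqrt(235/2), -sqrt(235/2))
  y = -x: xy = -x^2 = -235/2 at (sqrt(235/2), -sqrt(235/2)) and (-sqrt(235/2), sqrt(235/2))
Maximum xy = 235/2 at (sqrt(235/2), sqrt(235/2)) and (-sqrt(235/2), -sqrt(235/2))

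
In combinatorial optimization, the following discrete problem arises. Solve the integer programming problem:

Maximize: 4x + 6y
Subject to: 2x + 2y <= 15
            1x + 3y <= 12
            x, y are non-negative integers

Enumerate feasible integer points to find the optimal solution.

Constraint 1: 2x + 2y <= 15
Constraint 2: 1x + 3y <= 12
Feasible x range (need y >= 0): 0 <= x <= min(15/2, 12/1) => x in {0, ..., 7}.
Enumerate feasible integer points row by row (the coefficient of y is 6 > 0, so for each x the largest feasible y gives the best value):
  x = 0: y <= min((15 - 2*0)/2, (12 - 1*0)/3) => y in {0, ..., 4}; best 4*0 + 6*4 = 24
  x = 1: y <= min((15 - 2*1)/2, (12 - 1*1)/3) => y in {0, ..., 3}; best 4*1 + 6*3 = 22
  x = 2: y <= min((15 - 2*2)/2, (12 - 1*2)/3) => y in {0, ..., 3}; best 4*2 + 6*3 = 26
  x = 3: y <= min((15 - 2*3)/2, (12 - 1*3)/3) => y in {0, ..., 3}; best 4*3 + 6*3 = 30
  x = 4: y <= min((15 - 2*4)/2, (12 - 1*4)/3) => y in {0, ..., 2}; best 4*4 + 6*2 = 28
  x = 5: y <= min((15 - 2*5)/2, (12 - 1*5)/3) => y in {0, ..., 2}; best 4*5 + 6*2 = 32
  x = 6: y <= min((15 - 2*6)/2, (12 - 1*6)/3) => y in {0, ..., 1}; best 4*6 + 6*1 = 30
  x = 7: y <= min((15 - 2*7)/2, (12 - 1*7)/3) => y in {0}; best 4*7 + 6*0 = 28
The maximum 4x + 6y = 32 is achieved at x = 5, y = 2.
Check: 2*5 + 2*2 = 14 <= 15 and 1*5 + 3*2 = 11 <= 12.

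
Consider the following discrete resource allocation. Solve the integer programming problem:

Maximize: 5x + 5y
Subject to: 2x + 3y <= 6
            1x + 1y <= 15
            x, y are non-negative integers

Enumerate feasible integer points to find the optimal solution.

Constraint 1: 2x + 3y <= 6
Constraint 2: 1x + 1y <= 15
Feasible x range (need y >= 0): 0 <= x <= min(6/2, 15/1) => x in {0, ..., 3}.
Enumerate feasible integer points row by row (the coefficient of y is 5 > 0, so for each x the largest feasible y gives the best value):
  x = 0: y <= min((6 - 2*0)/3, (15 - 1*0)/1) => y in {0, ..., 2}; best 5*0 + 5*2 = 10
  x = 1: y <= min((6 - 2*1)/3, (15 - 1*1)/1) => y in {0, ..., 1}; best 5*1 + 5*1 = 10
  x = 2: y <= min((6 - 2*2)/3, (15 - 1*2)/1) => y in {0}; best 5*2 + 5*0 = 10
  x = 3: y <= min((6 - 2*3)/3, (15 - 1*3)/1) => y in {0}; best 5*3 + 5*0 = 15
The maximum 5x + 5y = 15 is achieved at x = 3, y = 0.
Check: 2*3 + 3*0 = 6 <= 6 and 1*3 + 1*0 = 3 <= 15.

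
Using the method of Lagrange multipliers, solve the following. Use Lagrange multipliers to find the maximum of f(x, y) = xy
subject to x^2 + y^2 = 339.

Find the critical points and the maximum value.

Lagrange conditions: y = 2*lambda*x and x = 2*lambda*y
If x = 0 then y = 0, violating the constraint, so x, y != 0.
Dividing: y/x = x/y => x^2 = y^2 => y = x or y = -x
Constraint: 2x^2 = 339 => x^2 = 339/2 => x = +/-sqrt(339/2)
Critical points: (sqrt(339/2), sqrt(339/2)), (-sqrt(339/2), -sqrt(339/2)), (sqrt(339/2), -sqrt(339/2)), (-sqrt(339/2), sqrt(339/2))
  y = x:  xy = x^2 = 339/2  at (sqrt(339/2), sqrt(339/2)) and (-sqrt(339/2), -sqrt(339/2))
  y = -x: xy = -x^2 = -339/2 at (sqrt(339/2), -sqrt(339/2)) and (-sqrt(339/2), sqrt(339/2))
Maximum xy = 339/2 at (sqrt(339/2), sqrt(339/2)) and (-sqrt(339/2), -sqrt(339/2))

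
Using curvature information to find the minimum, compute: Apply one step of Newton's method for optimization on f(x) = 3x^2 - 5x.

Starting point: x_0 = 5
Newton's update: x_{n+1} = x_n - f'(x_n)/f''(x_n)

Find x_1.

f(x) = 3x^2 - 5x
f'(x) = 6x + (-5), f''(x) = 6
Newton step: x_1 = x_0 - f'(x_0)/f''(x_0)
f'(5) = 25
x_1 = 5 - 25/6 = 5/6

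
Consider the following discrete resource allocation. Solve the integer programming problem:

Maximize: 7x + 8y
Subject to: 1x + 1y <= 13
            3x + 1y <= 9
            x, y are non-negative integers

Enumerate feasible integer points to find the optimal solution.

Constraint 1: 1x + 1y <= 13
Constraint 2: 3x + 1y <= 9
Feasible x range (need y >= 0): 0 <= x <= min(13/1, 9/3) => x in {0, ..., 3}.
Enumerate feasible integer points row by row (the coefficient of y is 8 > 0, so for each x the largest feasible y gives the best value):
  x = 0: y <= min((13 - 1*0)/1, (9 - 3*0)/1) => y in {0, ..., 9}; best 7*0 + 8*9 = 72
  x = 1: y <= min((13 - 1*1)/1, (9 - 3*1)/1) => y in {0, ..., 6}; best 7*1 + 8*6 = 55
  x = 2: y <= min((13 - 1*2)/1, (9 - 3*2)/1) => y in {0, ..., 3}; best 7*2 + 8*3 = 38
  x = 3: y <= min((13 - 1*3)/1, (9 - 3*3)/1) => y in {0}; best 7*3 + 8*0 = 21
The maximum 7x + 8y = 72 is achieved at x = 0, y = 9.
Check: 1*0 + 1*9 = 9 <= 13 and 3*0 + 1*9 = 9 <= 9.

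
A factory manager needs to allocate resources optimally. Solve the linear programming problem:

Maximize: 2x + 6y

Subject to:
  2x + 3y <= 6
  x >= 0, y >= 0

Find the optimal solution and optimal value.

The feasible region has vertices at [(0, 0), (3, 0), (0, 2)].
Checking objective 2x + 6y at each vertex:
  (0, 0): 2*0 + 6*0 = 0
  (3, 0): 2*3 + 6*0 = 6
  (0, 2): 2*0 + 6*2 = 12
Maximum is 12 at (0, 2).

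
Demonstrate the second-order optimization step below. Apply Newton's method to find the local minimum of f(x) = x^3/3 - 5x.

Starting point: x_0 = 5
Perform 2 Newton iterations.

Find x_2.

f(x) = x^3/3 - 5x
f'(x) = x^2 - 5, f''(x) = 2x
Newton update: x_{n+1} = x_n - (x_n^2 - 5)/(2*x_n)
Step 1: x_0 = 5, f'=20, f''=10, x_1 = 3
Step 2: x_1 = 3, f'=4, f''=6, x_2 = 7/3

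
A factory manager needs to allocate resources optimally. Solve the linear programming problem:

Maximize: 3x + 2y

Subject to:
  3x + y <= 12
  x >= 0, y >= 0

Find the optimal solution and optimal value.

The feasible region has vertices at [(0, 0), (4, 0), (0, 12)].
Checking objective 3x + 2y at each vertex:
  (0, 0): 3*0 + 2*0 = 0
  (4, 0): 3*4 + 2*0 = 12
  (0, 12): 3*0 + 2*12 = 24
Maximum is 24 at (0, 12).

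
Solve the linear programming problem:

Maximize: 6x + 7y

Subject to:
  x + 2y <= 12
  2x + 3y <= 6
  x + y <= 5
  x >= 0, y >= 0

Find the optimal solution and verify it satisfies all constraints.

Feasible vertices: (0, 0), (0, 2), (3, 0)
Objective 6x + 7y at each vertex:
  (0, 0): 0
  (0, 2): 14
  (3, 0): 18
Maximum is 18 at (3, 0).
Verify constraints at (x, y) = (3, 0):
  1*3 + 2*0 = 3 <= 12
  2*3 + 3*0 = 6 <= 6 (active)
  1*3 + 1*0 = 3 <= 5
  x = 3 >= 0, y = 0 >= 0. All constraints satisfied.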